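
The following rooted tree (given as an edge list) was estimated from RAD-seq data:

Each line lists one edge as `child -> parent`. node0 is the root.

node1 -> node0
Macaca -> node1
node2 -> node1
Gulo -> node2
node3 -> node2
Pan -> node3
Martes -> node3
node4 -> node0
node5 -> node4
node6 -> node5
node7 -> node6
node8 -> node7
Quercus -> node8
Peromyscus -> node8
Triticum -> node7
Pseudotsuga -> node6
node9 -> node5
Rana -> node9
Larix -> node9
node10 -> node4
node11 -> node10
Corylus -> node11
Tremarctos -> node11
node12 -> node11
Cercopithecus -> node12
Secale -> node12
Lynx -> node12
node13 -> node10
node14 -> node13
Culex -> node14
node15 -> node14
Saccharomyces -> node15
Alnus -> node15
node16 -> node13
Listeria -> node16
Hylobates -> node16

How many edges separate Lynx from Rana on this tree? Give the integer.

The MRCA of Lynx and Rana is the node subtending (((((Quercus,Peromyscus),Triticum),Pseudotsuga),(Rana,Larix)),((Corylus,Tremarctos,(Cercopithecus,Secale,Lynx)),((Culex,(Saccharomyces,Alnus)),(Listeria,Hylobates)))).
From Lynx up to that node: 4 branches. From Rana up to the same node: 3 branches. Total: 4 + 3 = 7.

7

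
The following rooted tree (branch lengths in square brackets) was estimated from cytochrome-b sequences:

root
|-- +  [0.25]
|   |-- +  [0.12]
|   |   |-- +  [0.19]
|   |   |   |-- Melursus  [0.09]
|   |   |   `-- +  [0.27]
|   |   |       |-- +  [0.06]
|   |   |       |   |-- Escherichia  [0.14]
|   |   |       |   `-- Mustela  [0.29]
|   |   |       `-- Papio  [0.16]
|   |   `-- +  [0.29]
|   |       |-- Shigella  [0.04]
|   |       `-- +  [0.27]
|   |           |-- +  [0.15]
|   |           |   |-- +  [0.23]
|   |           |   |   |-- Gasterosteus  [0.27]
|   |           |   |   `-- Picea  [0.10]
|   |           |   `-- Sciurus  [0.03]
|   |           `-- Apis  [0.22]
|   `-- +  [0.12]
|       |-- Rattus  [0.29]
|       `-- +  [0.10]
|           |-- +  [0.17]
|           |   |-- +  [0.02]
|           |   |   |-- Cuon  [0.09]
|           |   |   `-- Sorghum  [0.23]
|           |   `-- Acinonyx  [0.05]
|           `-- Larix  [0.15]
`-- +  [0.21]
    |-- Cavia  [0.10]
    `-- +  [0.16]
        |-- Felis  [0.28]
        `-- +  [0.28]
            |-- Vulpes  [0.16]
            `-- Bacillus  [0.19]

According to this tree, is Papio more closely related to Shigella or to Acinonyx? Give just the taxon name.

The MRCA of Papio and Shigella subtends ((Melursus,((Escherichia,Mustela),Papio)),(Shigella,(((Gasterosteus,Picea),Sciurus),Apis))) (9 taxa).
The MRCA of Papio and Acinonyx subtends (((Melursus,((Escherichia,Mustela),Papio)),(Shigella,(((Gasterosteus,Picea),Sciurus),Apis))),(Rattus,(((Cuon,Sorghum),Acinonyx),Larix))) (14 taxa).
The first is nested inside the second, so Papio shares a more recent common ancestor with Shigella.

Shigella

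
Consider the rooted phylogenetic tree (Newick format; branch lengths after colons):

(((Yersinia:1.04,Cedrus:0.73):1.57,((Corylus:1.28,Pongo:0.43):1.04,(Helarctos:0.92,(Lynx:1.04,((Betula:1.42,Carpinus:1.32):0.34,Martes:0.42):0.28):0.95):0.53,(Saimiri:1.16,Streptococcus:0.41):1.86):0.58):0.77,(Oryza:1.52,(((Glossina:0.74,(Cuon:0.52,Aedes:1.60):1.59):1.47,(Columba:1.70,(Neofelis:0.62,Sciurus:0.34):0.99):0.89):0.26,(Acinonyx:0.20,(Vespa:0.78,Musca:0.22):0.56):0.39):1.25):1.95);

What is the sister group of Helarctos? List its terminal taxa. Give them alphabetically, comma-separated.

Helarctos attaches to the tree at the node subtending (Helarctos,(Lynx,((Betula,Carpinus),Martes))).
The other lineage descending from that same node — the sister group — is (Lynx,((Betula,Carpinus),Martes)); its 4 tips in alphabetical order are the answer.

Betula, Carpinus, Lynx, Martes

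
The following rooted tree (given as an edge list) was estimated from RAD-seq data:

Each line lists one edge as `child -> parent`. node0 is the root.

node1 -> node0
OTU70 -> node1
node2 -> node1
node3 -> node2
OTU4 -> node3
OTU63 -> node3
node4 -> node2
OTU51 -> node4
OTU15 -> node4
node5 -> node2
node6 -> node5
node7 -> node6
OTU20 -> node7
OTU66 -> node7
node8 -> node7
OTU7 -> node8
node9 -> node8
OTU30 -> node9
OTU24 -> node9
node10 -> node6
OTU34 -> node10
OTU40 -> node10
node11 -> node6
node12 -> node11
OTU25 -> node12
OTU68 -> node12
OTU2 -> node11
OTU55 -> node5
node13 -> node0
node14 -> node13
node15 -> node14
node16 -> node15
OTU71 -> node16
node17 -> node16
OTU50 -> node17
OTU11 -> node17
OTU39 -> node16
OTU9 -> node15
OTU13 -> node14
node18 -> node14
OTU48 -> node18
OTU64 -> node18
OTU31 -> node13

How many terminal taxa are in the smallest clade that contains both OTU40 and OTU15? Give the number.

15

The MRCA of OTU40 and OTU15 is the node subtending ((OTU4,OTU63),(OTU51,OTU15),(((OTU20,OTU66,(OTU7,(OTU30,OTU24))),(OTU34,OTU40),((OTU25,OTU68),OTU2)),OTU55)).
That clade contains 15 terminal taxa: OTU15, OTU2, OTU20, OTU24, OTU25, OTU30, OTU34, OTU4, OTU40, OTU51, OTU55, OTU63, OTU66, OTU68, OTU7.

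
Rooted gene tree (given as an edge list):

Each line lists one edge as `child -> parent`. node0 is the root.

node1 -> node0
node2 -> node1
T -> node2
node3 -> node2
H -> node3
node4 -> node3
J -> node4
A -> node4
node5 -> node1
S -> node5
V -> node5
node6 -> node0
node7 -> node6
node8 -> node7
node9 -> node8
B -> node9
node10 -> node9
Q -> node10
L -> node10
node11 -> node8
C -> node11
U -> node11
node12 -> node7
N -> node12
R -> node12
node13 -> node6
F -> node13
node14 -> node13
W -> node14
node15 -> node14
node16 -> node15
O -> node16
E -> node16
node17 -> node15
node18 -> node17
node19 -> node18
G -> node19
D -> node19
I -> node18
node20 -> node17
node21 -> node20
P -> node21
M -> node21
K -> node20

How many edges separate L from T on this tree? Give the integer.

9

The MRCA of L and T is the root of the tree.
From L up to that node: 6 branches. From T up to the same node: 3 branches. Total: 6 + 3 = 9.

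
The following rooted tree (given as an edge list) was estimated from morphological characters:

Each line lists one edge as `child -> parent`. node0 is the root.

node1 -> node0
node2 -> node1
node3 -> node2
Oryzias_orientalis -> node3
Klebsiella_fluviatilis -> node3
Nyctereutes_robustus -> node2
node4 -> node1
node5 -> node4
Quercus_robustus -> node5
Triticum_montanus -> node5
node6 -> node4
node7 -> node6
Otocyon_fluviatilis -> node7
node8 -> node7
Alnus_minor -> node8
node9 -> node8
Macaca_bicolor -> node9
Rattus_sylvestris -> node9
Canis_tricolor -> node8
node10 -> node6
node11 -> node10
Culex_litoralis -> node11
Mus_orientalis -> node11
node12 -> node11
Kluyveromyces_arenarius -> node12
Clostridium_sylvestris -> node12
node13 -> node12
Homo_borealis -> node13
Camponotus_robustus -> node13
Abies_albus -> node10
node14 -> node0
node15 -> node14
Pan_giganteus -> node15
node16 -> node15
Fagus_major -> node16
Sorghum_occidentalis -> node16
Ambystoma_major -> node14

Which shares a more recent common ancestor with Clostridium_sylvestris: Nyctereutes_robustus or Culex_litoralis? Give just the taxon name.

The MRCA of Clostridium_sylvestris and Culex_litoralis subtends (Culex_litoralis,Mus_orientalis,(Kluyveromyces_arenarius,Clostridium_sylvestris,(Homo_borealis,Camponotus_robustus))) (6 taxa).
The MRCA of Clostridium_sylvestris and Nyctereutes_robustus subtends (((Oryzias_orientalis,Klebsiella_fluviatilis),Nyctereutes_robustus),((Quercus_robustus,Triticum_montanus),((Otocyon_fluviatilis,(Alnus_minor,(Macaca_bicolor,Rattus_sylvestris),Canis_tricolor)),((Culex_litoralis,Mus_orientalis,(Kluyveromyces_arenarius,Clostridium_sylvestris,(Homo_borealis,Camponotus_robustus))),Abies_albus)))) (17 taxa).
The first is nested inside the second, so Clostridium_sylvestris shares a more recent common ancestor with Culex_litoralis.

Culex_litoralis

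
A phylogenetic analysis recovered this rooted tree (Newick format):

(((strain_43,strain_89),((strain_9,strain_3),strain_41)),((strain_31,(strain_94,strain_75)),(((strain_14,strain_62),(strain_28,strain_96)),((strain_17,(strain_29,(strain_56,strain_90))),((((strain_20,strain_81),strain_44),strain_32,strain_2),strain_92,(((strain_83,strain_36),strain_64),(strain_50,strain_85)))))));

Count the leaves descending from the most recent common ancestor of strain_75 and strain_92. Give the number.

22

The MRCA of strain_75 and strain_92 is the node subtending ((strain_31,(strain_94,strain_75)),(((strain_14,strain_62),(strain_28,strain_96)),((strain_17,(strain_29,(strain_56,strain_90))),((((strain_20,strain_81),strain_44),strain_32,strain_2),strain_92,(((strain_83,strain_36),strain_64),(strain_50,strain_85)))))).
That clade contains 22 terminal taxa: strain_14, strain_17, strain_2, strain_20, strain_28, strain_29, strain_31, strain_32, strain_36, strain_44, strain_50, strain_56, strain_62, strain_64, strain_75, strain_81, strain_83, strain_85, strain_90, strain_92, strain_94, strain_96.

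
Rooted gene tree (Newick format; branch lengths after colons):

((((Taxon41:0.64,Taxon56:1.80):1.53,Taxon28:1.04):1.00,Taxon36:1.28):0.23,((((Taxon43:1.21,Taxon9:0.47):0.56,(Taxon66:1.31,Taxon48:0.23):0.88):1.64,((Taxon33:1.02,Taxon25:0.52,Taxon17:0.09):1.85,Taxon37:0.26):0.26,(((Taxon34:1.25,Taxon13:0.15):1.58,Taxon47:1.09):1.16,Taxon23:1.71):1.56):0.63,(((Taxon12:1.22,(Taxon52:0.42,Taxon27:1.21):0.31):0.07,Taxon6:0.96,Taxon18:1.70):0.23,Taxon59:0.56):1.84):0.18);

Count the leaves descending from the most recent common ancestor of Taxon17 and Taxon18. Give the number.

18

The MRCA of Taxon17 and Taxon18 is the node subtending ((((Taxon43,Taxon9),(Taxon66,Taxon48)),((Taxon33,Taxon25,Taxon17),Taxon37),(((Taxon34,Taxon13),Taxon47),Taxon23)),(((Taxon12,(Taxon52,Taxon27)),Taxon6,Taxon18),Taxon59)).
That clade contains 18 terminal taxa: Taxon12, Taxon13, Taxon17, Taxon18, Taxon23, Taxon25, Taxon27, Taxon33, Taxon34, Taxon37, Taxon43, Taxon47, Taxon48, Taxon52, Taxon59, Taxon6, Taxon66, Taxon9.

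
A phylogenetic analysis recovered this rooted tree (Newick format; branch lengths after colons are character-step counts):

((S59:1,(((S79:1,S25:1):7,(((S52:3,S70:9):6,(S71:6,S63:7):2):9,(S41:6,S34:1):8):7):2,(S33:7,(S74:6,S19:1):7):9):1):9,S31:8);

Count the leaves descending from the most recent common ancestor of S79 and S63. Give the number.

8

The MRCA of S79 and S63 is the node subtending ((S79,S25),(((S52,S70),(S71,S63)),(S41,S34))).
That clade contains 8 terminal taxa: S25, S34, S41, S52, S63, S70, S71, S79.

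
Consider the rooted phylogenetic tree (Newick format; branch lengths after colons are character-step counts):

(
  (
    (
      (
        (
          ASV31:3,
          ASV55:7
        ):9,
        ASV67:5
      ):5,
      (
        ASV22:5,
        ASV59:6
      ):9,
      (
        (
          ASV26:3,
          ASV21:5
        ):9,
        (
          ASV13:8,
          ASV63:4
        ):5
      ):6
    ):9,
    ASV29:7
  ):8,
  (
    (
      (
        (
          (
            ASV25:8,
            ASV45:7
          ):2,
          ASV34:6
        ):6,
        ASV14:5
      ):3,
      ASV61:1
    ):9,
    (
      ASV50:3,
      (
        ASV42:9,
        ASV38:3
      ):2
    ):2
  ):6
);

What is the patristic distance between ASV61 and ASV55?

54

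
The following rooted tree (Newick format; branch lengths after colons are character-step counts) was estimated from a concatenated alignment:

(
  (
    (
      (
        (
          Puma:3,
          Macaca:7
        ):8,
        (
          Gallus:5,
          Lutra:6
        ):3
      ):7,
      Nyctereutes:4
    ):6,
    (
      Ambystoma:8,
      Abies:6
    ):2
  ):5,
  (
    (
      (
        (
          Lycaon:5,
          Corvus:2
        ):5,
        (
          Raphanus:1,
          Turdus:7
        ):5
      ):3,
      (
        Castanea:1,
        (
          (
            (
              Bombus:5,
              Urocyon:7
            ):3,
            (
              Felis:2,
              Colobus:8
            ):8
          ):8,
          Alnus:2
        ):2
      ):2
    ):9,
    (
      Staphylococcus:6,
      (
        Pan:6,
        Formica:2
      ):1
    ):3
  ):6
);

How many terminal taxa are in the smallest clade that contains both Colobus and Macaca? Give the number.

The MRCA of Colobus and Macaca is the root, so the clade is the entire tree.
That clade contains 20 terminal taxa: Abies, Alnus, Ambystoma, Bombus, Castanea, Colobus, Corvus, Felis, Formica, Gallus, Lutra, Lycaon, Macaca, Nyctereutes, Pan, Puma, Raphanus, Staphylococcus, Turdus, Urocyon.

20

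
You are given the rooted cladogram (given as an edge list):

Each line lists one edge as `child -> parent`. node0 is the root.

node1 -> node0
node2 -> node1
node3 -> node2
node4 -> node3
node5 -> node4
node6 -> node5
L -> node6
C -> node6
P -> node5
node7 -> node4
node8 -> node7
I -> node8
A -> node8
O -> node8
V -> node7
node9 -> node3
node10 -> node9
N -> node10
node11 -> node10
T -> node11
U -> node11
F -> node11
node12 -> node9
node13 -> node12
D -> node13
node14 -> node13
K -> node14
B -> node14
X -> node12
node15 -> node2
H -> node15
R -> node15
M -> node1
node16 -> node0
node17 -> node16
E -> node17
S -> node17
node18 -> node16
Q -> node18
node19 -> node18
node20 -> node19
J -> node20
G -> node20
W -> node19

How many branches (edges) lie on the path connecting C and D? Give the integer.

The MRCA of C and D is the node subtending ((((L,C),P),((I,A,O),V)),((N,(T,U,F)),((D,(K,B)),X))).
From C up to that node: 4 branches. From D up to the same node: 4 branches. Total: 4 + 4 = 8.

8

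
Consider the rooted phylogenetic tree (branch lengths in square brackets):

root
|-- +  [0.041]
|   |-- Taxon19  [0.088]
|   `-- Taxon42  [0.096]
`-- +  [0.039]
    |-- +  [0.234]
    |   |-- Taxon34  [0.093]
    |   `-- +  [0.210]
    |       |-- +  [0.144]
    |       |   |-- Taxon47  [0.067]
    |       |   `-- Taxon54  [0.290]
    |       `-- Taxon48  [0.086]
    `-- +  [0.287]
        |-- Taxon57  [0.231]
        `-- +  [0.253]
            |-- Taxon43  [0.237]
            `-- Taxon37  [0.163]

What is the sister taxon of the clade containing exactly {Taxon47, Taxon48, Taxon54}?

The clade containing exactly {Taxon47, Taxon48, Taxon54} attaches to the tree at the node subtending (Taxon34,((Taxon47,Taxon54),Taxon48)).
The other lineage descending from that same node — the sister group — is the single tip Taxon34.

Taxon34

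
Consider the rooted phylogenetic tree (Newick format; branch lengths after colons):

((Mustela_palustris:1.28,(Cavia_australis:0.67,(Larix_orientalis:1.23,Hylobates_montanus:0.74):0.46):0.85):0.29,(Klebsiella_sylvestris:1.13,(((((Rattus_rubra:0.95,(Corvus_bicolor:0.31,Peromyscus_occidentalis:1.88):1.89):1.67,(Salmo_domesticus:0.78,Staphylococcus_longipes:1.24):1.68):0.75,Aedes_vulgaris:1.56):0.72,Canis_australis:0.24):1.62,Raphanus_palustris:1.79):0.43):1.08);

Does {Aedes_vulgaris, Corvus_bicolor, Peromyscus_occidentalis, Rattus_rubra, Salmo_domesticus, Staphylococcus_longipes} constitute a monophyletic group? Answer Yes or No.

The most recent common ancestor of these taxa subtends (((Rattus_rubra,(Corvus_bicolor,Peromyscus_occidentalis)),(Salmo_domesticus,Staphylococcus_longipes)),Aedes_vulgaris).
That clade has exactly 6 tips — every listed taxon and nothing else — so the group is monophyletic.

Yes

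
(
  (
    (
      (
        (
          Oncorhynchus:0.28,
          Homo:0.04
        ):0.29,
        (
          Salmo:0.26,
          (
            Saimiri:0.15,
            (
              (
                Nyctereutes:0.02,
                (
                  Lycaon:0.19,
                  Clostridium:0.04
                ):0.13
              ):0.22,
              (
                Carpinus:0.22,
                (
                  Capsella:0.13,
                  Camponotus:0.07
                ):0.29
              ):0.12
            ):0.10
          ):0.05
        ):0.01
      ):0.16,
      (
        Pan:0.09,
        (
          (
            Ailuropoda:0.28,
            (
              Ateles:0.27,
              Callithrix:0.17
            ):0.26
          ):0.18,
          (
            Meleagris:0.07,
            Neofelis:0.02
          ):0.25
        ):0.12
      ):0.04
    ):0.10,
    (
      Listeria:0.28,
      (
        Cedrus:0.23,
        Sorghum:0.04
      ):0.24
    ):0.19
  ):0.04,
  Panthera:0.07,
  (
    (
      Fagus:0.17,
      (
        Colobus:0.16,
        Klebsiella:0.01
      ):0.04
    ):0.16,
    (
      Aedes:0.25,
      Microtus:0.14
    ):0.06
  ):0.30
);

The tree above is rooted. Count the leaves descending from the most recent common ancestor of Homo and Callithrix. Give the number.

16

The MRCA of Homo and Callithrix is the node subtending (((Oncorhynchus,Homo),(Salmo,(Saimiri,((Nyctereutes,(Lycaon,Clostridium)),(Carpinus,(Capsella,Camponotus)))))),(Pan,((Ailuropoda,(Ateles,Callithrix)),(Meleagris,Neofelis)))).
That clade contains 16 terminal taxa: Ailuropoda, Ateles, Callithrix, Camponotus, Capsella, Carpinus, Clostridium, Homo, Lycaon, Meleagris, Neofelis, Nyctereutes, Oncorhynchus, Pan, Saimiri, Salmo.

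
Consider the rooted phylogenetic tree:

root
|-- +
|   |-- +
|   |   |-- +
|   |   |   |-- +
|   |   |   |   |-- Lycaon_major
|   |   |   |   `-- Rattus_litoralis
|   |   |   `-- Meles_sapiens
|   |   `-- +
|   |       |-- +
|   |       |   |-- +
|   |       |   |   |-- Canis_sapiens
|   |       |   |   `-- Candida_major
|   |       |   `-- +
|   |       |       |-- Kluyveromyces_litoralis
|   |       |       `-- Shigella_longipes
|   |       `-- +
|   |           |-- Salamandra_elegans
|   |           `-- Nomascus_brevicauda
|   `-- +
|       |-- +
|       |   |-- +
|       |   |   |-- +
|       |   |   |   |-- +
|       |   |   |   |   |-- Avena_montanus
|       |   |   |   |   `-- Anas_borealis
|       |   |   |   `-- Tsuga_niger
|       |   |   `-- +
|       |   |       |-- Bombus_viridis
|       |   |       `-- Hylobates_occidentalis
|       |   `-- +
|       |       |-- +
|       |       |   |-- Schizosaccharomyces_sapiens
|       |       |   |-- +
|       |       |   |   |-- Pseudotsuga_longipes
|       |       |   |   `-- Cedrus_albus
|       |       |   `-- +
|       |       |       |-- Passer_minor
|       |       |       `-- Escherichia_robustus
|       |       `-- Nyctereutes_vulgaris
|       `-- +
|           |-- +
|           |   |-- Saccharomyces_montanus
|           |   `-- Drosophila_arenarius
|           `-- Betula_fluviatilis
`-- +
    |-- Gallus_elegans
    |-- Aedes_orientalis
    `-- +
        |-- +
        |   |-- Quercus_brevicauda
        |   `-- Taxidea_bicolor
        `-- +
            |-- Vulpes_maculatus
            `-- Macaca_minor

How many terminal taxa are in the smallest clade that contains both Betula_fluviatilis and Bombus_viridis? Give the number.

The MRCA of Betula_fluviatilis and Bombus_viridis is the node subtending (((((Avena_montanus,Anas_borealis),Tsuga_niger),(Bombus_viridis,Hylobates_occidentalis)),((Schizosaccharomyces_sapiens,(Pseudotsuga_longipes,Cedrus_albus),(Passer_minor,Escherichia_robustus)),Nyctereutes_vulgaris)),((Saccharomyces_montanus,Drosophila_arenarius),Betula_fluviatilis)).
That clade contains 14 terminal taxa: Anas_borealis, Avena_montanus, Betula_fluviatilis, Bombus_viridis, Cedrus_albus, Drosophila_arenarius, Escherichia_robustus, Hylobates_occidentalis, Nyctereutes_vulgaris, Passer_minor, Pseudotsuga_longipes, Saccharomyces_montanus, Schizosaccharomyces_sapiens, Tsuga_niger.

14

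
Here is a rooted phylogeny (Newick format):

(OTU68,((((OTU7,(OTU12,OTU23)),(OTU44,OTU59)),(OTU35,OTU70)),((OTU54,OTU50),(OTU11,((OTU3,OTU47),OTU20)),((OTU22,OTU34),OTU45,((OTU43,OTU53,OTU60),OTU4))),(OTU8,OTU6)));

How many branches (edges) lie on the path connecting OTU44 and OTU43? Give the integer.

9

The MRCA of OTU44 and OTU43 is the node subtending ((((OTU7,(OTU12,OTU23)),(OTU44,OTU59)),(OTU35,OTU70)),((OTU54,OTU50),(OTU11,((OTU3,OTU47),OTU20)),((OTU22,OTU34),OTU45,((OTU43,OTU53,OTU60),OTU4))),(OTU8,OTU6)).
From OTU44 up to that node: 4 branches. From OTU43 up to the same node: 5 branches. Total: 4 + 5 = 9.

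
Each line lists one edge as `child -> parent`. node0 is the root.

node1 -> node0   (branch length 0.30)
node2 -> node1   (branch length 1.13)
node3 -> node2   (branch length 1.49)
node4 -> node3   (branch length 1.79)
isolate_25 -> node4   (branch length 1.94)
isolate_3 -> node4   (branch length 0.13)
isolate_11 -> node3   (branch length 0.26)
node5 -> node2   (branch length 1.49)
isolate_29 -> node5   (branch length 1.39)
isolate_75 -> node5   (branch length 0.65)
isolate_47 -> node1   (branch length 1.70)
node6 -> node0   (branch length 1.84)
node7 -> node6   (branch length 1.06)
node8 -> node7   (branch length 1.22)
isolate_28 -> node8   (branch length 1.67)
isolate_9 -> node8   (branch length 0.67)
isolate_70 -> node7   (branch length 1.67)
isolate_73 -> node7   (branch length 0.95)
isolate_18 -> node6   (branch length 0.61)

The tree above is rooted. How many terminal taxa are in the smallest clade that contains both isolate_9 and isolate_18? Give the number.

5

The MRCA of isolate_9 and isolate_18 is the node subtending (((isolate_28,isolate_9),isolate_70,isolate_73),isolate_18).
That clade contains 5 terminal taxa: isolate_18, isolate_28, isolate_70, isolate_73, isolate_9.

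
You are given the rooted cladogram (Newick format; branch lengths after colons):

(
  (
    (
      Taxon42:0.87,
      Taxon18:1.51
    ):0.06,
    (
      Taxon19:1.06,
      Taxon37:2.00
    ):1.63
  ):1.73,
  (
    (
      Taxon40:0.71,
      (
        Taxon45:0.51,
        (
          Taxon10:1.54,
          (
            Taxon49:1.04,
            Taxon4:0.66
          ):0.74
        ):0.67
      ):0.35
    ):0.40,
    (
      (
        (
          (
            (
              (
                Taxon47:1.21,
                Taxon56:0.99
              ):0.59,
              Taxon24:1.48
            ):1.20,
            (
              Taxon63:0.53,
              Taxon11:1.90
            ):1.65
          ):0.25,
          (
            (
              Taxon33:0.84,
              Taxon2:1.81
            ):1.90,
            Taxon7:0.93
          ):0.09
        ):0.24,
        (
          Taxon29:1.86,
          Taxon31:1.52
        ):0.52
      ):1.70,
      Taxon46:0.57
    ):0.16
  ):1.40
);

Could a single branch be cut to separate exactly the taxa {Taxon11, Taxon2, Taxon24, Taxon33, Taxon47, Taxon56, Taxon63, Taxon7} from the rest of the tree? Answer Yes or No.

The most recent common ancestor of these taxa subtends ((((Taxon47,Taxon56),Taxon24),(Taxon63,Taxon11)),((Taxon33,Taxon2),Taxon7)).
That clade has exactly 8 tips — every listed taxon and nothing else — so the group is monophyletic.

Yes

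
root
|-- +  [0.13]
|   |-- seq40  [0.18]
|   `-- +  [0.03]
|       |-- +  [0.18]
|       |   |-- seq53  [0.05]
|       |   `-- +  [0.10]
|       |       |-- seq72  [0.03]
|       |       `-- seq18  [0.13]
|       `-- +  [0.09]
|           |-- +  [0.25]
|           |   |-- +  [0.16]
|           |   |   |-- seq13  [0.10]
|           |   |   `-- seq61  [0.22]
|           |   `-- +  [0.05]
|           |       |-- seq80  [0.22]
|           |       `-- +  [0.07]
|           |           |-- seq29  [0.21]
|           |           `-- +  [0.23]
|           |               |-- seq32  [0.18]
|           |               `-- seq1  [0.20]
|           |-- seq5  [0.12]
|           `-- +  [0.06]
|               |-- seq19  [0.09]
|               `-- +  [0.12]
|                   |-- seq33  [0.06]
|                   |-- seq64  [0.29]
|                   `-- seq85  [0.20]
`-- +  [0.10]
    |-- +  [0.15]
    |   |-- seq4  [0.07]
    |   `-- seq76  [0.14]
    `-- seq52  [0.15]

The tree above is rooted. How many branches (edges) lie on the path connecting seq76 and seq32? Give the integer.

The MRCA of seq76 and seq32 is the root of the tree.
From seq76 up to that node: 3 branches. From seq32 up to the same node: 8 branches. Total: 3 + 8 = 11.

11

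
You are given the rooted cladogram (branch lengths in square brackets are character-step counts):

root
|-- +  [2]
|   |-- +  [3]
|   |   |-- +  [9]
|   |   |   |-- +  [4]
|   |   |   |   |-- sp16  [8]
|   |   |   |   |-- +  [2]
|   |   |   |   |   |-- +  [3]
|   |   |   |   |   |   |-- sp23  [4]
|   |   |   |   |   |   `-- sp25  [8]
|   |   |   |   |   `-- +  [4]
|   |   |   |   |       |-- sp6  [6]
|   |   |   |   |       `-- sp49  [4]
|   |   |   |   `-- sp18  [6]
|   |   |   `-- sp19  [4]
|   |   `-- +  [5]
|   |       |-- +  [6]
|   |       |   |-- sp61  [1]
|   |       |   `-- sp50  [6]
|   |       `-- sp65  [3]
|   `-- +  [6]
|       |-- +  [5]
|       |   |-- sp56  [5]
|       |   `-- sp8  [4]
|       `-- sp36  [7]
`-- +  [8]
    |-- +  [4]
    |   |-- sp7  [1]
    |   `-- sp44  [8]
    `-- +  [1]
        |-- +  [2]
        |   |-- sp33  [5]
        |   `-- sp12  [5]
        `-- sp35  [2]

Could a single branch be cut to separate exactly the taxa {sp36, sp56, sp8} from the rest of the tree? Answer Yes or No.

The most recent common ancestor of these taxa subtends ((sp56,sp8),sp36).
That clade has exactly 3 tips — every listed taxon and nothing else — so the group is monophyletic.

Yes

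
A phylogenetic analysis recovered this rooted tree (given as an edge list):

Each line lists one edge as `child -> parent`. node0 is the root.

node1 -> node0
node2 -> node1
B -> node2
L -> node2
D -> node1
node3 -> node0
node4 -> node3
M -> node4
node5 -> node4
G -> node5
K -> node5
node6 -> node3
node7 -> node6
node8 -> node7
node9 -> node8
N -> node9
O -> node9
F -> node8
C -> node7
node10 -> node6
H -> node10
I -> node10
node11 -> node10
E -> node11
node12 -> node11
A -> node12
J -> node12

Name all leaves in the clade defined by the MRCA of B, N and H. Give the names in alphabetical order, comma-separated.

A, B, C, D, E, F, G, H, I, J, K, L, M, N, O

Tracing B: it sits inside (B,L).
Tracing N: it sits inside (N,O).
Tracing H: it sits inside (H,I,(E,(A,J))).
The smallest clade enclosing all 3 is the whole tree (their MRCA is the root), so the answer is all 15 tips in alphabetical order.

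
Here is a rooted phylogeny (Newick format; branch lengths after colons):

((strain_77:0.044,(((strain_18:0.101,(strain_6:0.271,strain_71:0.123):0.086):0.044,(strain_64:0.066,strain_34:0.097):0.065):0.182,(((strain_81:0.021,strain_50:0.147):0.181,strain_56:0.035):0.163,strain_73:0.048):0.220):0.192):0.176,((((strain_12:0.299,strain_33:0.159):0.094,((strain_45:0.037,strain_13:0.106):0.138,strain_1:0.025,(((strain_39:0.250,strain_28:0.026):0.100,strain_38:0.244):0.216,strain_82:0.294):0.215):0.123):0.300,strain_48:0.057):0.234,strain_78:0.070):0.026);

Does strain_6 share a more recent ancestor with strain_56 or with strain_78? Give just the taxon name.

strain_56

The MRCA of strain_6 and strain_56 subtends (((strain_18,(strain_6,strain_71)),(strain_64,strain_34)),(((strain_81,strain_50),strain_56),strain_73)) (9 taxa).
The MRCA of strain_6 and strain_78 is the root, subtending the entire tree (21 taxa).
The first is nested inside the second, so strain_6 shares a more recent common ancestor with strain_56.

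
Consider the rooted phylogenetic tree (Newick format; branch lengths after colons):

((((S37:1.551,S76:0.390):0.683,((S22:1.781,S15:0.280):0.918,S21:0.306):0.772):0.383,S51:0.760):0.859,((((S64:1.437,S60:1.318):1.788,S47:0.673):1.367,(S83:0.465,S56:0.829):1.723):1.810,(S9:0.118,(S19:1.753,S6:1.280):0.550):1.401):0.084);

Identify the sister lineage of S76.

S37

S76 attaches to the tree at the node subtending (S37,S76).
The other lineage descending from that same node — the sister group — is the single tip S37.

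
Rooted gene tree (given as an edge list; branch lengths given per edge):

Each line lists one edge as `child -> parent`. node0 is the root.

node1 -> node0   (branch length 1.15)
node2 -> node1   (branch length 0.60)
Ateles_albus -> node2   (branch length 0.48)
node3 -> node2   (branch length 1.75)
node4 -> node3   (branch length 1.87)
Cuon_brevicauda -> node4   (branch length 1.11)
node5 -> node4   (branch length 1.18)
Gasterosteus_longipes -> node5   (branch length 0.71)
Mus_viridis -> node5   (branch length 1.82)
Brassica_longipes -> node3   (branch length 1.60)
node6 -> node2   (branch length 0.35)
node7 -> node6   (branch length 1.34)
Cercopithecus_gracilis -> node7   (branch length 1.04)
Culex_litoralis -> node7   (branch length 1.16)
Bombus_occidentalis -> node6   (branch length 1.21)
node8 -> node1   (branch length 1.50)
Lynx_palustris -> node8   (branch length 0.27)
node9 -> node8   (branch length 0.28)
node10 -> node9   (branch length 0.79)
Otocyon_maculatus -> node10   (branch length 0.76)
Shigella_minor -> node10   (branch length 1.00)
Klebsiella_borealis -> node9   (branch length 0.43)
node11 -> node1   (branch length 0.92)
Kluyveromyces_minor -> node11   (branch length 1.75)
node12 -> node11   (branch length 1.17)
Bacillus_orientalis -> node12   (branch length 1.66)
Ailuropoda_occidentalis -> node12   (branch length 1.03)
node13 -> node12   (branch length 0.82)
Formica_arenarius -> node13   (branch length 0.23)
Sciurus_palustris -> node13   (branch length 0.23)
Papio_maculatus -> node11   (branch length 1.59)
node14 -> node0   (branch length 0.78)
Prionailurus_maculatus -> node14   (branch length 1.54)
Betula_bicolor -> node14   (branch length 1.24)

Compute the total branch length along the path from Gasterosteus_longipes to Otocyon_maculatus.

9.44

The path runs Gasterosteus_longipes → … → MRCA → … → Otocyon_maculatus; the MRCA is the node subtending ((Ateles_albus,((Cuon_brevicauda,(Gasterosteus_longipes,Mus_viridis)),Brassica_longipes),((Cercopithecus_gracilis,Culex_litoralis),Bombus_occidentalis)),(Lynx_palustris,((Otocyon_maculatus,Shigella_minor),Klebsiella_borealis)),(Kluyveromyces_minor,(Bacillus_orientalis,Ailuropoda_occidentalis,(Formica_arenarius,Sciurus_palustris)),Papio_maculatus)).
Branch lengths along that path: 0.71 + 1.18 + 1.87 + 1.75 + 0.60 + 1.50 + 0.28 + 0.79 + 0.76 = 9.44.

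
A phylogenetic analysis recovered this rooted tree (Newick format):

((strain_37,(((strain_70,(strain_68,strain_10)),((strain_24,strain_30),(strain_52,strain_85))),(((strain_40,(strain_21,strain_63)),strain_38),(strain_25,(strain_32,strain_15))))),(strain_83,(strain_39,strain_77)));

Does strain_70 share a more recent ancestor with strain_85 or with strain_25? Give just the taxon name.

strain_85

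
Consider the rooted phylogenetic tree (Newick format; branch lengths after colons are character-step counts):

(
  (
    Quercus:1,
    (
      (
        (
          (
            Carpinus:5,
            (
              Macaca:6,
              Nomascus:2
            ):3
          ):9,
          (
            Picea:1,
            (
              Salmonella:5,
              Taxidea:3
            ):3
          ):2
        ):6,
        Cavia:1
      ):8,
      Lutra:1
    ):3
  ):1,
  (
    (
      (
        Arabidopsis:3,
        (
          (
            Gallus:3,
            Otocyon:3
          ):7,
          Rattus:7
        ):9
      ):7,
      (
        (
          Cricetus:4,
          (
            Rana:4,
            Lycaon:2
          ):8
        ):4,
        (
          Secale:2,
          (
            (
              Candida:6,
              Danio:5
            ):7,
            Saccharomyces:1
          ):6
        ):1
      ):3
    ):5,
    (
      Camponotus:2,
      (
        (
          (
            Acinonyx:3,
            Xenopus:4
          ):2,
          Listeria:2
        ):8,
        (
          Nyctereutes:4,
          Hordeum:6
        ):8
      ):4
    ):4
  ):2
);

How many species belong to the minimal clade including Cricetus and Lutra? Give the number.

The MRCA of Cricetus and Lutra is the root, so the clade is the entire tree.
That clade contains 26 terminal taxa: Acinonyx, Arabidopsis, Camponotus, Candida, Carpinus, Cavia, Cricetus, Danio, Gallus, Hordeum, Listeria, Lutra, Lycaon, Macaca, Nomascus, Nyctereutes, Otocyon, Picea, Quercus, Rana, Rattus, Saccharomyces, Salmonella, Secale, Taxidea, Xenopus.

26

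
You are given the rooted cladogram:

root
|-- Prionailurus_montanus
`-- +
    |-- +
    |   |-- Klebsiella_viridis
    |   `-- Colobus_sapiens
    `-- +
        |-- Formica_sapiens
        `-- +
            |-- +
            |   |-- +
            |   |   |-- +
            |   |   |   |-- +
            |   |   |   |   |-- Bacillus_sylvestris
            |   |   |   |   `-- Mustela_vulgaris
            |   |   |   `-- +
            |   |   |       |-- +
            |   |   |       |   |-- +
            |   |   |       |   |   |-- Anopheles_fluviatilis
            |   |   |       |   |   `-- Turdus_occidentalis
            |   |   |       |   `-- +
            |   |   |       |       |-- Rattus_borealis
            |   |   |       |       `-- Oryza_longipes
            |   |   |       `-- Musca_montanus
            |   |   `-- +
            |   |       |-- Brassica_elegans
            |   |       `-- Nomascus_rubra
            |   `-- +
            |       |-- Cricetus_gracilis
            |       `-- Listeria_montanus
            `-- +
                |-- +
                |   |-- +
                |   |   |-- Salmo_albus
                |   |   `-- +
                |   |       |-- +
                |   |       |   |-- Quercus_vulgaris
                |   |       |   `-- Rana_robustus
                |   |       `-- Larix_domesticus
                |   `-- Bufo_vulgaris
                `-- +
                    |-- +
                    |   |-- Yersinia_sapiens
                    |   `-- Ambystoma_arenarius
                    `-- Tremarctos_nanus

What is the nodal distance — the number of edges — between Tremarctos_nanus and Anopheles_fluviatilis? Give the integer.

10

The MRCA of Tremarctos_nanus and Anopheles_fluviatilis is the node subtending (((((Bacillus_sylvestris,Mustela_vulgaris),(((Anopheles_fluviatilis,Turdus_occidentalis),(Rattus_borealis,Oryza_longipes)),Musca_montanus)),(Brassica_elegans,Nomascus_rubra)),(Cricetus_gracilis,Listeria_montanus)),(((Salmo_albus,((Quercus_vulgaris,Rana_robustus),Larix_domesticus)),Bufo_vulgaris),((Yersinia_sapiens,Ambystoma_arenarius),Tremarctos_nanus))).
From Tremarctos_nanus up to that node: 3 branches. From Anopheles_fluviatilis up to the same node: 7 branches. Total: 3 + 7 = 10.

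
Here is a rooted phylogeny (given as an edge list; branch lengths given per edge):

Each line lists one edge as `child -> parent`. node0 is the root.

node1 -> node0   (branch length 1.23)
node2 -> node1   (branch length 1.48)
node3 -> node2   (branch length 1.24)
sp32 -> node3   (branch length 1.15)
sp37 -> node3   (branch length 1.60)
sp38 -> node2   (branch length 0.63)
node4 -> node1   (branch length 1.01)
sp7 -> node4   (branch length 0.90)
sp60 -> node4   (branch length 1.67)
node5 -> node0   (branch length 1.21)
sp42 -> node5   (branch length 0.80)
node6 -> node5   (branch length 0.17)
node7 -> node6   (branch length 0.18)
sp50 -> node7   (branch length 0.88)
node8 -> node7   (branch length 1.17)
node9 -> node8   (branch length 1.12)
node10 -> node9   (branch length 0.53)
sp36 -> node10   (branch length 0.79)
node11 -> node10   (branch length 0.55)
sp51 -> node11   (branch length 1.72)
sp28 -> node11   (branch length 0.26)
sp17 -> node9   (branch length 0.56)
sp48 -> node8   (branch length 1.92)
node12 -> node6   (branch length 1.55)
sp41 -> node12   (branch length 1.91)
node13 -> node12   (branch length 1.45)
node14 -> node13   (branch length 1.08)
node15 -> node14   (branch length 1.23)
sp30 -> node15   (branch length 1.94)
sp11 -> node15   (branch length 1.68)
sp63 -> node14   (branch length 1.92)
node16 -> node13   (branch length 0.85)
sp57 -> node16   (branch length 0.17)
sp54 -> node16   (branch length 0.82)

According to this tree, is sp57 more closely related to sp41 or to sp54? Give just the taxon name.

The MRCA of sp57 and sp54 subtends (sp57,sp54) (2 taxa).
The MRCA of sp57 and sp41 subtends (sp41,(((sp30,sp11),sp63),(sp57,sp54))) (6 taxa).
The first is nested inside the second, so sp57 shares a more recent common ancestor with sp54.

sp54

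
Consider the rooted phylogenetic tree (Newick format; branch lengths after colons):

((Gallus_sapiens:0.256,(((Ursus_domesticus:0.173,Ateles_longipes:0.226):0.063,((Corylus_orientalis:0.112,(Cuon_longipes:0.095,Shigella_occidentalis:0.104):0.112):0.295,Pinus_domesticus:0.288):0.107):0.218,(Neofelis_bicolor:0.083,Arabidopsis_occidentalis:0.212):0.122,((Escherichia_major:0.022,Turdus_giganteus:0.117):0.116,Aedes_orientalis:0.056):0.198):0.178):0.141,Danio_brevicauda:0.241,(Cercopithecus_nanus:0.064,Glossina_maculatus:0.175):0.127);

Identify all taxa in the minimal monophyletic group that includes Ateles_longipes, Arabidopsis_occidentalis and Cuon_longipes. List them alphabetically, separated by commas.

Aedes_orientalis, Arabidopsis_occidentalis, Ateles_longipes, Corylus_orientalis, Cuon_longipes, Escherichia_major, Neofelis_bicolor, Pinus_domesticus, Shigella_occidentalis, Turdus_giganteus, Ursus_domesticus

Tracing Ateles_longipes: it sits inside (Ursus_domesticus,Ateles_longipes).
Tracing Arabidopsis_occidentalis: it sits inside (Neofelis_bicolor,Arabidopsis_occidentalis).
Tracing Cuon_longipes: it sits inside (Cuon_longipes,Shigella_occidentalis).
The smallest clade enclosing all 3 is (((Ursus_domesticus,Ateles_longipes),((Corylus_orientalis,(Cuon_longipes,Shigella_occidentalis)),Pinus_domesticus)),(Neofelis_bicolor,Arabidopsis_occidentalis),((Escherichia_major,Turdus_giganteus),Aedes_orientalis)); the answer is its 11 terminal taxa in alphabetical order.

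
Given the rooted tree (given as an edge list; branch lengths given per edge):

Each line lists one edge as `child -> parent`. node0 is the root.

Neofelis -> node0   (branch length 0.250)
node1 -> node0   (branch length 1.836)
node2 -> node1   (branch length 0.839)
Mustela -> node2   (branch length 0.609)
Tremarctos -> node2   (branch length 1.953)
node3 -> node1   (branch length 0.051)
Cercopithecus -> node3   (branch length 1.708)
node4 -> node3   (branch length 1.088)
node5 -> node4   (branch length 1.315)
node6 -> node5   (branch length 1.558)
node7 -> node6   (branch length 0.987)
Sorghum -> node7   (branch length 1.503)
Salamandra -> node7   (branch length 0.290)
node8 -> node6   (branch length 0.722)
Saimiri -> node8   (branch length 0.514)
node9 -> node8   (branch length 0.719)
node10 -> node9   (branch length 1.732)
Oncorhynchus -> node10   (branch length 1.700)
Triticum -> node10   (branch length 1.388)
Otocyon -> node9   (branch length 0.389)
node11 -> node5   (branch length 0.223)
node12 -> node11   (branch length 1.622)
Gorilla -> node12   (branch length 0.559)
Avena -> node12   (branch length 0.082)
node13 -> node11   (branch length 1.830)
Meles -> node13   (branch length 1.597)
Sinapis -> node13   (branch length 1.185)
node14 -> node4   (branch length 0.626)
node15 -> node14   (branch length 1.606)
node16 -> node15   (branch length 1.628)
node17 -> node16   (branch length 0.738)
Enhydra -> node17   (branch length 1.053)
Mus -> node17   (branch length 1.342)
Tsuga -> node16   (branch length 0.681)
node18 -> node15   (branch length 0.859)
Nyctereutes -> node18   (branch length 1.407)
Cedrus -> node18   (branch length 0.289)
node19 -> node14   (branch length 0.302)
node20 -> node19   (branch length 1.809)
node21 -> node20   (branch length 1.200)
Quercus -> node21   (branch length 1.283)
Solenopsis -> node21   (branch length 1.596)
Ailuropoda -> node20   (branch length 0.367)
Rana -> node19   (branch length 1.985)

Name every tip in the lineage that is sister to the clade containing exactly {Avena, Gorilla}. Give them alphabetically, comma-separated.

The clade containing exactly {Avena, Gorilla} attaches to the tree at the node subtending ((Gorilla,Avena),(Meles,Sinapis)).
The other lineage descending from that same node — the sister group — is (Meles,Sinapis); its 2 tips in alphabetical order are the answer.

Meles, Sinapis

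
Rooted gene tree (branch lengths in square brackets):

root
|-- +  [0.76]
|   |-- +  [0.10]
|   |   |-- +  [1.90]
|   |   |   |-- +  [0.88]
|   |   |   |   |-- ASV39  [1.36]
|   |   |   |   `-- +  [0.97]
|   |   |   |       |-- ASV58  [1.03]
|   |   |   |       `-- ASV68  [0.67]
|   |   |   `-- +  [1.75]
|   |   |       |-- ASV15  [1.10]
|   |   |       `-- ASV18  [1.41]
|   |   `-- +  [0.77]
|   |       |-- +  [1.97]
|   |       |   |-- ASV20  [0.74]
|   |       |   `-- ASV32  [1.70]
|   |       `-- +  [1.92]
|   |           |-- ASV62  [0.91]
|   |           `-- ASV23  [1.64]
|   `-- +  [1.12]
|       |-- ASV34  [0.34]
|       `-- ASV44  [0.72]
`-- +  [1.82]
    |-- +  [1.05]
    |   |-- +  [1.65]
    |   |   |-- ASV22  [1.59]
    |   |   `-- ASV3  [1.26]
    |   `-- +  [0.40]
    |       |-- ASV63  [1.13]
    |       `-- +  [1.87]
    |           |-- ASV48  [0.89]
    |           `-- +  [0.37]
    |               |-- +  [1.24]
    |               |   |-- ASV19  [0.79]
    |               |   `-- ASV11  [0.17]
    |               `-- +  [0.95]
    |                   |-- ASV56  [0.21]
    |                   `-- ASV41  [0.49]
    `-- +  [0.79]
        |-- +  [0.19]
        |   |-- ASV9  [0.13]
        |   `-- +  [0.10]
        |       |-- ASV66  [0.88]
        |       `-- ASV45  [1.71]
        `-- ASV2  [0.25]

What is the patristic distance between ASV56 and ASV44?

9.27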